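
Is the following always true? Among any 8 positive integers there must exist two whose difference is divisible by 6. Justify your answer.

Yes.

Partition the integers by their residue mod 6; there are 6 classes.
With 8 integers and only 6 classes, the pigeonhole principle forces two of them, say a and b, into the same class.
Their difference a − b is then a multiple of 6.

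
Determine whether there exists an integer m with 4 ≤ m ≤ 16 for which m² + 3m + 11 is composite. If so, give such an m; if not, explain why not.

At m = 16: 16² + 3·16 + 11 = 315 = 3·105, which is composite.

m = 16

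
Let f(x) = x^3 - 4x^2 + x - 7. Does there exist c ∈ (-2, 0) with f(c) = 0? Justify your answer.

f(-2) = -33 and f(0) = -7, both negative, so a sign-change argument is unavailable; we show f keeps this sign on the whole interval.
Shift to the endpoint 0: with x = −u (0 < u < 2), one computes f(−u) = -u^3 - 4u^2 - u - 7.
The nonzero coefficients here are all negative, so for u > 0 every term is negative (or zero), and the constant term -7 is strictly negative.
Therefore f(x) < 0 throughout (-2, 0), and f has no zero there.

No such root exists.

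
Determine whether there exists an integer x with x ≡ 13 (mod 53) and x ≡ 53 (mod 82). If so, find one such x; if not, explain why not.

gcd(53, 82) = 1, so the Chinese Remainder Theorem guarantees exactly one residue class mod 4346 satisfying both.
Any solution of the first congruence is x = 13 + 53t; substituting into the second, 53t ≡ 53 − 13 ≡ 40 (mod 82).
Note 53·65 = 3445 ≡ 1 (mod 82) (as 3445 − 1 = 42·82), so 53⁻¹ ≡ 65.
Multiplying by 65: t ≡ 65·40 = 2600 ≡ 58 (mod 82).
With t = 58: x = 13 + 53·58 = 3087.
Check: 3087 mod 53 = 13, 3087 mod 82 = 53. ✓

x = 3087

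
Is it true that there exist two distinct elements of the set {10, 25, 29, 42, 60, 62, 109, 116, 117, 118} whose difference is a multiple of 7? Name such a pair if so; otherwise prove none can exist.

Reduce each element mod 7: 10↦3, 25↦4, 29↦1, 42↦0, 60↦4, 62↦6, 109↦4, 116↦4, 117↦5, 118↦6. The residue 4 repeats (at 25 and 60), and 60 − 25 = 35 = 5·7.

25 and 60 are such a pair.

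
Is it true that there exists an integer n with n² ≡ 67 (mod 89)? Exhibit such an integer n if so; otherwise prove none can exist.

n = 45

Take n = 45. Then 45² = 2025 = 22·89 + 67, so 45² ≡ 67 (mod 89).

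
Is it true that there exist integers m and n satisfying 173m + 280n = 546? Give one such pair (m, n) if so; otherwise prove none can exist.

m = 42, n = -24

Since gcd(173, 280) = 1, every integer is an integer combination of 173 and 280.
Dividing repeatedly: 280 = 1·173 + 107, 173 = 1·107 + 66, 107 = 1·66 + 41, 66 = 1·41 + 25, 41 = 1·25 + 16, 25 = 1·16 + 9, 16 = 1·9 + 7, 9 = 1·7 + 2, 7 = 3·2 + 1, 2 = 2·1 + 0.
Back-substituting, 1 = 7 − 3·2 = 7 − 3·(9 − 1·7) = −3·9 + 4·7 = −3·9 + 4·(16 − 1·9) = 4·16 − 7·9 = 4·16 − 7·(25 − 1·16) = −7·25 + 11·16 = −7·25 + 11·(41 − 1·25) = 11·41 − 18·25 = 11·41 − 18·(66 − 1·41) = −18·66 + 29·41 = −18·66 + 29·(107 − 1·66) = 29·107 − 47·66 = 29·107 − 47·(173 − 1·107) = −47·173 + 76·107 = −47·173 + 76·(280 − 1·173) = 76·280 − 123·173; that is, 173·(-123) + 280·76 = 1.
Scaling by 546 gives the particular solution (m, n) = (-67158, 41496).
Adding 240·280 to m and subtracting 240·173 from n gives the tidier solution (42, -24).
Indeed 173·42 + 280·(-24) = 7266 − 6720 = 546.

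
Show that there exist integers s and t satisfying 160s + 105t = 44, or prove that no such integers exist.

There are no such integers.

Both 160 and 105 are divisible by gcd(160, 105) = 5, hence so is any combination 160s + 105t.
But 44 is not a multiple of 5 (it leaves remainder 4).
Hence no integers s, t satisfy the equation.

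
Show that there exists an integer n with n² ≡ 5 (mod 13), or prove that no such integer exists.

Since (13 − n)² ≡ n² (mod 13), it suffices to square n = 0, 1, …, 6: the residues are 0, 1, 4, 9, 3, 12, 10.
So the quadratic residues mod 13 are {0, 1, 3, 4, 9, 10, 12}, and 5 is not among them.
Hence no integer n has n² ≡ 5 (mod 13).

No such integer exists.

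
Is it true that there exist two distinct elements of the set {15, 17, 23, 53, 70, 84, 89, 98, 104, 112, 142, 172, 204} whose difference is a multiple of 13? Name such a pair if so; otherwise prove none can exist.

No such pair exists.

Reduce each element modulo 13: 15↦2, 17↦4, 23↦10, 53↦1, 70↦5, 84↦6, 89↦11, 98↦7, 104↦0, 112↦8, 142↦12, 172↦3, 204↦9.
All 13 residues are distinct, so no two elements differ by a multiple of 13.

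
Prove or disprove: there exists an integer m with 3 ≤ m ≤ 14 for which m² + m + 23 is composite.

At m = 10: 10² + 10 + 23 = 133 = 7·19, which is composite.

m = 10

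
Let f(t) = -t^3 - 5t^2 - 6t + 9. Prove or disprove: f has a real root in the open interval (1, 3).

The endpoint values f(1) = -3 and f(3) = -81 are both negative. Claim: f(t) < 0 for every t in (1, 3).
Shift to the endpoint 1: with t = 1 + u (0 < u < 2), one computes f(1 + u) = -u^3 - 8u^2 - 19u - 3.
All 4 nonzero coefficients of this polynomial in u are negative; hence for u > 0 the value is a sum of negative terms (the constant -3 among them).
Therefore f(t) < 0 throughout (1, 3), and f has no zero there.

No such root exists.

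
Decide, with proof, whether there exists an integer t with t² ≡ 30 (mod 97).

There is no such integer.

97 is prime, so by Euler's criterion 30 is a square mod 97 iff 30^((97−1)/2) = 30^48 ≡ 1 (mod 97).
Repeated squaring mod 97: 30^2 = 900 ≡ 27; 30^4 ≡ 27² = 729 ≡ 50; 30^8 ≡ 50² = 2500 ≡ 75; 30^16 ≡ 75² = 5625 ≡ 96; 30^32 ≡ 96² = 9216 ≡ 1.
Since 48 = 32 + 16, 30^48 ≡ 1 · 96; multiplying out mod 97: 1·96 = 96 ≡ 96. Thus 30^48 ≡ 96 ≡ −1 (mod 97).
By Euler's criterion 30 is a quadratic non-residue mod 97: no t satisfies t² ≡ 30 (mod 97).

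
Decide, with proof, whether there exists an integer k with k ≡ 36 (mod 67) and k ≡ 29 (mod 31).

k = 773

Since 67 and 31 share no common factor, CRT says the pair of congruences has a solution (unique mod 2077).
Write k = 36 + 67t and require 36 + 67t ≡ 29 (mod 31), i.e. 67t ≡ 24 (mod 31).
67 ≡ 5 (mod 31), so this reads 5t ≡ 24 (mod 31). To invert 5 modulo 31: 31 = 6·5 + 1, 5 = 5·1 + 0, and unwinding, 1 = 31 − 6·5. Thus 5⁻¹ ≡ -6 ≡ 25 (mod 31).
Multiplying by 25: t ≡ 25·24 = 600 ≡ 11 (mod 31).
Taking t = 11 gives k = 36 + 67·11 = 773.
Indeed 773 ≡ 36 (mod 67) and 773 ≡ 29 (mod 31).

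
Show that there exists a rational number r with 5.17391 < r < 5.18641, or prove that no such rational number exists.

r = 57/11

Scale by 11: the interval becomes (56.91301, 57.05051), which contains the integer 57.
Dividing back, 5.17391 < 57/11 < 5.18641, and 57/11 is rational.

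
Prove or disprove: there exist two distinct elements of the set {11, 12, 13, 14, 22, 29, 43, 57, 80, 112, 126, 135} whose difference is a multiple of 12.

No such pair exists.

Residues mod 12: 11↦11, 12↦0, 13↦1, 14↦2, 22↦10, 29↦5, 43↦7, 57↦9, 80↦8, 112↦4, 126↦6, 135↦3.
These 12 residues are pairwise different, hence no difference of two elements is divisible by 12.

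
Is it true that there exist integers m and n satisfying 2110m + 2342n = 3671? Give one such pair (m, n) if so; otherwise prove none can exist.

gcd(2110, 2342) = 2, so every integer of the form 2110m + 2342n is a multiple of 2.
But 3671 is not a multiple of 2 (it leaves remainder 1).
Hence no integers m, n satisfy the equation.

There are no such integers.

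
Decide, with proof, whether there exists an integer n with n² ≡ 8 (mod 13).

Since (13 − n)² ≡ n² (mod 13), it suffices to square n = 0, 1, …, 6: the residues are 0, 1, 4, 9, 3, 12, 10.
So the quadratic residues mod 13 are {0, 1, 3, 4, 9, 10, 12}, and 8 is not among them.
Hence no integer n has n² ≡ 8 (mod 13).

No such integer exists.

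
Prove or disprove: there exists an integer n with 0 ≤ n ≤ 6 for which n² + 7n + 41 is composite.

At n = 4: 4² + 7·4 + 41 = 85 = 5·17, which is composite.

n = 4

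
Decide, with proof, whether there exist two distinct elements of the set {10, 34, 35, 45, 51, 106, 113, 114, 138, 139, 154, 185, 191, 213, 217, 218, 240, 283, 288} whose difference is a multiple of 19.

No, no such pair exists.

Residues mod 19: 10↦10, 34↦15, 35↦16, 45↦7, 51↦13, 106↦11, 113↦18, 114↦0, 138↦5, 139↦6, 154↦2, 185↦14, 191↦1, 213↦4, 217↦8, 218↦9, 240↦12, 283↦17, 288↦3.
These 19 residues are pairwise different, hence no difference of two elements is divisible by 19.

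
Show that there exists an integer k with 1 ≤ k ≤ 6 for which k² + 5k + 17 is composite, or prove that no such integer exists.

The values for k = 1, 2, …, 6 are 23, 31, 41, 53, 67, 83, and each of these is prime.
So no value in the range makes the expression composite.

There is no such integer k in that range.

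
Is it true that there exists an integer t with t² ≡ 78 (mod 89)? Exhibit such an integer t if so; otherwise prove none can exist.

t = 73

t = 73 works: 73² = 5329, and 5329 − 78 = 5251 = 59·89.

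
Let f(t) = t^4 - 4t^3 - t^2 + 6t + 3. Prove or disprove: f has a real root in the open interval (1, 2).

f(1) = 5 and f(2) = -5, which have opposite signs.
f is continuous everywhere (it is a polynomial), in particular on [1, 2].
By the Intermediate Value Theorem f must vanish at some point of (1, 2).

Yes, f has a root in the interval.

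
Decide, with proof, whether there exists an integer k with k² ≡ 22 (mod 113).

k = 19 works: 19² = 361, and 361 − 22 = 339 = 3·113.

k = 19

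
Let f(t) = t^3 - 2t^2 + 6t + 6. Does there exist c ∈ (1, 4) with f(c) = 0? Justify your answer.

Evaluate at the endpoints: f(1) = 11, f(4) = 62 — same sign (positive).
The derivative f'(t) = 3t^2 - 4t + 6 is a quadratic with discriminant (-4)² − 4·3·6 = -56 < 0; it never vanishes, so it is always positive (sign of the leading coefficient).
Hence f is strictly increasing on ℝ, and in particular on [1, 4]. A strictly monotone function with same-sign endpoint values stays positive on the whole interval, so f has no zero in (1, 4).

f has no root in that interval.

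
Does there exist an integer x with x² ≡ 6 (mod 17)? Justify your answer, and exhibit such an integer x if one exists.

No such integer exists.

Since (17 − x)² ≡ x² (mod 17), it suffices to square x = 0, 1, …, 8: the residues are 0, 1, 4, 9, 16, 8, 2, 15, 13.
The set of squares mod 17 is therefore {0, 1, 2, 4, 8, 9, 13, 15, 16}, which does not contain 6.
Hence no integer x has x² ≡ 6 (mod 17).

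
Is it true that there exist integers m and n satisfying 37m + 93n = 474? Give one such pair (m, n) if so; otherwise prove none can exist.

m = 48, n = -14

Since gcd(37, 93) = 1, every integer is an integer combination of 37 and 93.
Euclidean algorithm: 93 = 2·37 + 19, 37 = 1·19 + 18, 19 = 1·18 + 1, 18 = 18·1 + 0.
Back-substituting, 1 = 19 − 1·18 = 19 − (37 − 1·19) = −37 + 2·19 = −37 + 2·(93 − 2·37) = 2·93 − 5·37; that is, 37·(-5) + 93·2 = 1.
Scaling by 474 gives the particular solution (m, n) = (-2370, 948).
Shifting by a multiple of (93, −37) keeps it a solution: m = -2370 + 26·93 = 48, n = 948 − 26·37 = -14.
Indeed 37·48 + 93·(-14) = 1776 − 1302 = 474.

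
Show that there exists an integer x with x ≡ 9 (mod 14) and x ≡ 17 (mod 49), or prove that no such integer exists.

There is no such integer.

gcd(14, 49) = 7. If x ≡ 9 (mod 14) and x ≡ 17 (mod 49), then x ≡ 9 (mod 7) and x ≡ 17 (mod 7).
But 9 mod 7 = 2 while 17 mod 7 = 3, a contradiction.
Hence the system has no solution.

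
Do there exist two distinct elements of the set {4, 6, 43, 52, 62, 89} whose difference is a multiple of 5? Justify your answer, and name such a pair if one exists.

4 and 89 are such a pair.

Both 4 and 89 leave remainder 4 on division by 5; their difference 85 = 17·5 is a multiple of 5.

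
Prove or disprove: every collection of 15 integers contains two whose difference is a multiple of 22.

Try 15 consecutive integers, 50, 51, …, 64. Their remainders mod 22 are 6, 7, 8, 9, 10, 11, 12, 13, 14, 15, 16, 17, 18, 19, 20 — pairwise different, as any 15 ≤ 22 consecutive integers have distinct residues.
Any two of them differ by at most 14 < 22 and by at least 1, so no difference is a multiple of 22.

No; for instance {50, 51, 52, 53, 54, 55, 56, 57, 58, 59, 60, 61, 62, 63, 64} is a counterexample.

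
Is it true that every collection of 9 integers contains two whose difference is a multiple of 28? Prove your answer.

No, the set {124, 125, 126, 127, 128, 129, 130, 131, 132} is a counterexample.

Consider the 9 integers 124, 125, …, 132. They lie in distinct residue classes modulo 28, since 9 ≤ 28.
No two share a residue, so no pair has difference divisible by 28; the claim fails for this set.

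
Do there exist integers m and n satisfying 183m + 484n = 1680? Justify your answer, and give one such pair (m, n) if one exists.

183 and 484 are coprime, so 183m + 484n ranges over all of ℤ.
Dividing repeatedly: 484 = 2·183 + 118, 183 = 1·118 + 65, 118 = 1·65 + 53, 65 = 1·53 + 12, 53 = 4·12 + 5, 12 = 2·5 + 2, 5 = 2·2 + 1, 2 = 2·1 + 0.
Back-substituting, 1 = 5 − 2·2 = 5 − 2·(12 − 2·5) = −2·12 + 5·5 = −2·12 + 5·(53 − 4·12) = 5·53 − 22·12 = 5·53 − 22·(65 − 1·53) = −22·65 + 27·53 = −22·65 + 27·(118 − 1·65) = 27·118 − 49·65 = 27·118 − 49·(183 − 1·118) = −49·183 + 76·118 = −49·183 + 76·(484 − 2·183) = 76·484 − 201·183; that is, 183·(-201) + 484·76 = 1.
Scaling by 1680 gives the particular solution (m, n) = (-337680, 127680).
The general solution is m = -337680 + 484k, n = 127680 − 183k; taking k = 698 gives the smaller pair m = 152, n = -54.
Indeed 183·152 + 484·(-54) = 27816 − 26136 = 1680.

m = 152, n = -54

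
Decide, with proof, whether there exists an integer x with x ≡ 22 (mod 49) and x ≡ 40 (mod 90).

Since 49 and 90 share no common factor, CRT says the pair of congruences has a solution (unique mod 4410).
Write x = 22 + 49t and require 22 + 49t ≡ 40 (mod 90), i.e. 49t ≡ 18 (mod 90).
To invert 49 modulo 90: 90 = 1·49 + 41, 49 = 1·41 + 8, 41 = 5·8 + 1, 8 = 8·1 + 0, and unwinding, 1 = 41 − 5·8 = 41 − 5·(49 − 1·41) = −5·49 + 6·41 = −5·49 + 6·(90 − 1·49) = 6·90 − 11·49. Thus 49⁻¹ ≡ -11 ≡ 79 (mod 90).
Multiplying by 79: t ≡ 79·18 = 1422 ≡ 72 (mod 90).
Taking t = 72 gives x = 22 + 49·72 = 3550.
Indeed 3550 ≡ 22 (mod 49) and 3550 ≡ 40 (mod 90).

x = 3550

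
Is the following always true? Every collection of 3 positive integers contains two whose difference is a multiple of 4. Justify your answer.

No; for instance {15, 16, 17} is a counterexample.

Take the 3 consecutive integers 15, 16, 17: their residues mod 4 are all distinct because 3 ≤ 4.
No two share a residue, so no pair has difference divisible by 4; the claim fails for this set.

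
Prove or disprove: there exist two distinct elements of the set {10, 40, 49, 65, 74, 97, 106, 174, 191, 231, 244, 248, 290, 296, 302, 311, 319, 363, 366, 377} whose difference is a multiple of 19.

40 and 97 are such a pair.

Reduce each element mod 19: 10↦10, 40↦2, 49↦11, 65↦8, 74↦17, 97↦2, 106↦11, 174↦3, 191↦1, 231↦3, 244↦16, 248↦1, 290↦5, 296↦11, 302↦17, 311↦7, 319↦15, 363↦2, 366↦5, 377↦16. The residue 2 repeats (at 40 and 97), and 97 − 40 = 57 = 3·19.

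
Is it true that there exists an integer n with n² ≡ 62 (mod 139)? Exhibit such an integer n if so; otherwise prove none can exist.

No such integer exists.

139 is prime, so by Euler's criterion 62 is a square mod 139 iff 62^((139−1)/2) = 62^69 ≡ 1 (mod 139).
Squaring successively (mod 139): 62^2 = 3844 ≡ 91; 62^4 ≡ 91² = 8281 ≡ 80; 62^8 ≡ 80² = 6400 ≡ 6; 62^16 ≡ 6² = 36 ≡ 36; 62^32 ≡ 36² = 1296 ≡ 45; 62^64 ≡ 45² = 2025 ≡ 79.
Since 69 = 64 + 4 + 1, 62^69 ≡ 79 · 80 · 62; multiplying out mod 139: 79·80 = 6320 ≡ 65, then 65·62 = 4030 ≡ 138. Thus 62^69 ≡ 138 ≡ −1 (mod 139).
By Euler's criterion 62 is a quadratic non-residue mod 139: no n satisfies n² ≡ 62 (mod 139).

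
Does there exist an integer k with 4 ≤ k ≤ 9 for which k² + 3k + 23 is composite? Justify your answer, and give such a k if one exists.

k = 6

At k = 6: 6² + 3·6 + 23 = 77 = 7·11, which is composite.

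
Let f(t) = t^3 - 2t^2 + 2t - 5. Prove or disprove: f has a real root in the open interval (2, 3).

Such a root exists.

f(2) = -1 and f(3) = 10, which have opposite signs.
f is continuous everywhere (it is a polynomial), in particular on [2, 3].
By the Intermediate Value Theorem f must vanish at some point of (2, 3).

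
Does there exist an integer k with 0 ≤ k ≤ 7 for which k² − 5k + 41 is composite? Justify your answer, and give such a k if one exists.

k = 7

At k = 7: 7² − 5·7 + 41 = 55 = 5·11, which is composite.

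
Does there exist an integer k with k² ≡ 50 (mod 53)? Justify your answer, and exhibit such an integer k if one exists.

53 is prime, so by Euler's criterion 50 is a square mod 53 iff 50^((53−1)/2) = 50^26 ≡ 1 (mod 53).
Squaring successively (mod 53): 50^2 = 2500 ≡ 9; 50^4 ≡ 9² = 81 ≡ 28; 50^8 ≡ 28² = 784 ≡ 42; 50^16 ≡ 42² = 1764 ≡ 15.
Since 26 = 16 + 8 + 2, 50^26 ≡ 15 · 42 · 9; multiplying out mod 53: 15·42 = 630 ≡ 47, then 47·9 = 423 ≡ 52. Thus 50^26 ≡ 52 ≡ −1 (mod 53).
By Euler's criterion 50 is a quadratic non-residue mod 53: no k satisfies k² ≡ 50 (mod 53).

There is no such integer.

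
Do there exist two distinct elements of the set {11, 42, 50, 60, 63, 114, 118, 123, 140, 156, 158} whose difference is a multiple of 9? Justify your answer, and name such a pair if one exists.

42 and 60 are such a pair.

42 mod 9 = 6 and 60 mod 9 = 6, so 60 − 42 = 18 = 2·9.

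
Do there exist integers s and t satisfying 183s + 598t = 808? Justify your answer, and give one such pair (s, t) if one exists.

183 and 598 are coprime, so 183s + 598t ranges over all of ℤ.
Euclidean algorithm: 598 = 3·183 + 49, 183 = 3·49 + 36, 49 = 1·36 + 13, 36 = 2·13 + 10, 13 = 1·10 + 3, 10 = 3·3 + 1, 3 = 3·1 + 0.
Unwinding: 1 = 10 − 3·3 = 10 − 3·(13 − 1·10) = −3·13 + 4·10 = −3·13 + 4·(36 − 2·13) = 4·36 − 11·13 = 4·36 − 11·(49 − 1·36) = −11·49 + 15·36 = −11·49 + 15·(183 − 3·49) = 15·183 − 56·49 = 15·183 − 56·(598 − 3·183) = −56·598 + 183·183, i.e. 183·183 + 598·(-56) = 1.
Times 808: 183·147864 + 598·(-45248) = 808, so (147864, -45248) solves it.
Subtracting 247·598 from s and adding 247·183 to t gives the tidier solution (158, -47).
Indeed 183·158 + 598·(-47) = 28914 − 28106 = 808.

s = 158, t = -47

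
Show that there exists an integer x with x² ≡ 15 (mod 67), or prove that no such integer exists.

x = 45 works: 45² = 2025, and 2025 − 15 = 2010 = 30·67.

x = 45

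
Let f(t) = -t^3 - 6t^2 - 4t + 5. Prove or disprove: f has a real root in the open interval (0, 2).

f(0) = 5 and f(2) = -35, which have opposite signs.
Since f is a polynomial it is continuous on [0, 2].
By the Intermediate Value Theorem, f takes the value 0 somewhere in the open interval.

Yes, f has a root in the interval.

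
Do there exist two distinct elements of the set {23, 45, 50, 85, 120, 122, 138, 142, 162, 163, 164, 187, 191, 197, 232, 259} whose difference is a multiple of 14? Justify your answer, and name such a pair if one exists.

Yes: 23 and 163.

Both 23 and 163 leave remainder 9 on division by 14; their difference 140 = 10·14 is a multiple of 14.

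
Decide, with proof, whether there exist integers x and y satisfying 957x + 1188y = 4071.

No, no such integers exist.

Any value of 957x + 1188y is a multiple of gcd(957, 1188) = 33.
But 4071 is not a multiple of 33 (it leaves remainder 12).
So the equation is unsolvable over ℤ.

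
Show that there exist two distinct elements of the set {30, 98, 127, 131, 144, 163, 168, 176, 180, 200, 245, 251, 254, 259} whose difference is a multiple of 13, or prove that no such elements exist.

The pair (30, 251) works.

Both 30 and 251 leave remainder 4 on division by 13; their difference 221 = 17·13 is a multiple of 13.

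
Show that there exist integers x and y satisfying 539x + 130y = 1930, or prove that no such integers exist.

x = 40, y = -151

Since gcd(539, 130) = 1, every integer is an integer combination of 539 and 130.
Run the Euclidean algorithm on 539 and 130: 539 = 4·130 + 19, 130 = 6·19 + 16, 19 = 1·16 + 3, 16 = 5·3 + 1, 3 = 3·1 + 0.
Back-substituting, 1 = 16 − 5·3 = 16 − 5·(19 − 1·16) = −5·19 + 6·16 = −5·19 + 6·(130 − 6·19) = 6·130 − 41·19 = 6·130 − 41·(539 − 4·130) = −41·539 + 170·130; that is, 539·(-41) + 130·170 = 1.
Scaling by 1930 gives the particular solution (x, y) = (-79130, 328100).
The general solution is x = -79130 + 130k, y = 328100 − 539k; taking k = 609 gives the smaller pair x = 40, y = -151.
Indeed 539·40 + 130·(-151) = 21560 − 19630 = 1930.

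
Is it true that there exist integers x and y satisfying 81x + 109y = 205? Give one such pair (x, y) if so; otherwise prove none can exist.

x = 90, y = -65

81 and 109 are coprime, so 81x + 109y ranges over all of ℤ.
Euclidean algorithm: 109 = 1·81 + 28, 81 = 2·28 + 25, 28 = 1·25 + 3, 25 = 8·3 + 1, 3 = 3·1 + 0.
Working back up the chain: 1 = 25 − 8·3 = 25 − 8·(28 − 1·25) = −8·28 + 9·25 = −8·28 + 9·(81 − 2·28) = 9·81 − 26·28 = 9·81 − 26·(109 − 1·81) = −26·109 + 35·81. So 81·35 + 109·(-26) = 1.
Times 205: 81·7175 + 109·(-5330) = 205, so (7175, -5330) solves it.
Subtracting 65·109 from x and adding 65·81 to y gives the tidier solution (90, -65).
Indeed 81·90 + 109·(-65) = 7290 − 7085 = 205.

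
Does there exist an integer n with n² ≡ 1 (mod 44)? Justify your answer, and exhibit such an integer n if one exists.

n = 1

Take n = 1. Then 1² = 1, and since 0 ≤ 1 < 44 this is already reduced: 1² ≡ 1 (mod 44).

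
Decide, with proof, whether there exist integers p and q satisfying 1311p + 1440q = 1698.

gcd(1311, 1440) = 3, and 3 divides 1698, so integer solutions exist.
Dividing through by 3 reduces the equation to 437p + 480q = 566.
Euclidean algorithm: 480 = 1·437 + 43, 437 = 10·43 + 7, 43 = 6·7 + 1, 7 = 7·1 + 0.
Working back up the chain: 1 = 43 − 6·7 = 43 − 6·(437 − 10·43) = −6·437 + 61·43 = −6·437 + 61·(480 − 1·437) = 61·480 − 67·437. So 437·(-67) + 480·61 = 1.
Times 566: 437·(-37922) + 480·34526 = 566, so (-37922, 34526) solves it.
Adding 80·480 to p and subtracting 80·437 from q gives the tidier solution (478, -434).
Indeed 1311·478 + 1440·(-434) = 626658 − 624960 = 1698.

p = 478, q = -434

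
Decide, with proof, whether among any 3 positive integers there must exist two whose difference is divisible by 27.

Take the 3 consecutive integers 89, 90, 91: their residues mod 27 are all distinct because 3 ≤ 27.
Any two of them differ by at most 2 < 27 and by at least 1, so no difference is a multiple of 27.

No, the set {89, 90, 91} is a counterexample.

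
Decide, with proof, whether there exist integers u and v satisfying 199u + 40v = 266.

Since gcd(199, 40) = 1, every integer is an integer combination of 199 and 40.
Euclidean algorithm: 199 = 4·40 + 39, 40 = 1·39 + 1, 39 = 39·1 + 0.
Unwinding: 1 = 40 − 1·39 = 40 − (199 − 4·40) = −199 + 5·40, i.e. 199·(-1) + 40·5 = 1.
Scaling by 266 gives the particular solution (u, v) = (-266, 1330).
Shifting by a multiple of (40, −199) keeps it a solution: u = -266 + 7·40 = 14, v = 1330 − 7·199 = -63.
Indeed 199·14 + 40·(-63) = 2786 − 2520 = 266.

u = 14, v = -63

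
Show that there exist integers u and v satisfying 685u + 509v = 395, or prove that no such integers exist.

u = 491, v = -660

Since gcd(685, 509) = 1, every integer is an integer combination of 685 and 509.
Euclidean algorithm: 685 = 1·509 + 176, 509 = 2·176 + 157, 176 = 1·157 + 19, 157 = 8·19 + 5, 19 = 3·5 + 4, 5 = 1·4 + 1, 4 = 4·1 + 0.
Working back up the chain: 1 = 5 − 1·4 = 5 − (19 − 3·5) = −19 + 4·5 = −19 + 4·(157 − 8·19) = 4·157 − 33·19 = 4·157 − 33·(176 − 1·157) = −33·176 + 37·157 = −33·176 + 37·(509 − 2·176) = 37·509 − 107·176 = 37·509 − 107·(685 − 1·509) = −107·685 + 144·509. So 685·(-107) + 509·144 = 1.
Times 395: 685·(-42265) + 509·56880 = 395, so (-42265, 56880) solves it.
The general solution is u = -42265 + 509k, v = 56880 − 685k; taking k = 84 gives the smaller pair u = 491, v = -660.
Check: 685·491 + 509·(-660) = 336335 − 335940 = 395. ✓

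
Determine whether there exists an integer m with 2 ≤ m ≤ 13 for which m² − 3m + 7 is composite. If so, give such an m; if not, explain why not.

At m = 12: 12² − 3·12 + 7 = 115 = 5·23, which is composite.

m = 12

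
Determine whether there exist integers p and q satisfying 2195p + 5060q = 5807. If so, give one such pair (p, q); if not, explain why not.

gcd(2195, 5060) = 5, so every integer of the form 2195p + 5060q is a multiple of 5.
But 5807 is not a multiple of 5 (it leaves remainder 2).
So the equation is unsolvable over ℤ.

No, no such integers exist.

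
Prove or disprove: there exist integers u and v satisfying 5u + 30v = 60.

u = 0, v = 2

gcd(5, 30) = 5, and 5 divides 60, so integer solutions exist.
Dividing through by 5 reduces the equation to 1u + 6v = 12.
With a unit coefficient on u, (u, v) = (12, 0) is an immediate solution.
Subtracting 2·6 from u and adding 2·1 to v gives the tidier solution (0, 2).
Indeed 5·0 + 30·2 = 0 + 60 = 60.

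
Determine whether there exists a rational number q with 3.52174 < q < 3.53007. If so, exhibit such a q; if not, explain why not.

Multiplying by 17: 17·3.52174 = 59.86958 and 17·3.53007 = 60.01119, so the integer 60 lies strictly between them.
Hence 60/17 is a rational number with 3.52174 < 60/17 < 3.53007.

q = 60/17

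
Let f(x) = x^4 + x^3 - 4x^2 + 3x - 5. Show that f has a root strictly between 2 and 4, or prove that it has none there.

f has no root in that interval.

f(2) = 9 and f(4) = 263, both positive, so a sign-change argument is unavailable; we show f keeps this sign on the whole interval.
Substitute x = 2 + u, where 0 < u < 2 on the interval. Expanding, f(2 + u) = u^4 + 9u^3 + 26u^2 + 31u + 9.
The nonzero coefficients here are all positive, so for u > 0 every term is positive (or zero), and the constant term 9 is strictly positive.
So f is strictly positive on (2, 4); no root exists in the interval.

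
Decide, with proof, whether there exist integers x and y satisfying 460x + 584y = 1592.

Since gcd(460, 584) = 4 and 1592 = 4·398, Bézout's identity guarantees a solution.
Dividing through by 4 reduces the equation to 115x + 146y = 398.
Dividing repeatedly: 146 = 1·115 + 31, 115 = 3·31 + 22, 31 = 1·22 + 9, 22 = 2·9 + 4, 9 = 2·4 + 1, 4 = 4·1 + 0.
Unwinding: 1 = 9 − 2·4 = 9 − 2·(22 − 2·9) = −2·22 + 5·9 = −2·22 + 5·(31 − 1·22) = 5·31 − 7·22 = 5·31 − 7·(115 − 3·31) = −7·115 + 26·31 = −7·115 + 26·(146 − 1·115) = 26·146 − 33·115, i.e. 115·(-33) + 146·26 = 1.
Times 398: 115·(-13134) + 146·10348 = 398, so (-13134, 10348) solves it.
Shifting by a multiple of (146, −115) keeps it a solution: x = -13134 + 90·146 = 6, y = 10348 − 90·115 = -2.
Check: 460·6 + 584·(-2) = 2760 − 1168 = 1592. ✓

x = 6, y = -2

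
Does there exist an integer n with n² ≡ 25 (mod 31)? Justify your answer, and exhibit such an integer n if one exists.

n = 5

Take n = 5. Then 5² = 25, and since 0 ≤ 25 < 31 this is already reduced: 5² ≡ 25 (mod 31).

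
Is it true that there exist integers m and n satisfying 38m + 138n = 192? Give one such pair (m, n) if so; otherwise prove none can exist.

gcd(38, 138) = 2, and 2 divides 192, so integer solutions exist.
Dividing through by 2 reduces the equation to 19m + 69n = 96.
Run the Euclidean algorithm on 69 and 19: 69 = 3·19 + 12, 19 = 1·12 + 7, 12 = 1·7 + 5, 7 = 1·5 + 2, 5 = 2·2 + 1, 2 = 2·1 + 0.
Unwinding: 1 = 5 − 2·2 = 5 − 2·(7 − 1·5) = −2·7 + 3·5 = −2·7 + 3·(12 − 1·7) = 3·12 − 5·7 = 3·12 − 5·(19 − 1·12) = −5·19 + 8·12 = −5·19 + 8·(69 − 3·19) = 8·69 − 29·19, i.e. 19·(-29) + 69·8 = 1.
Times 96: 19·(-2784) + 69·768 = 96, so (-2784, 768) solves it.
Shifting by a multiple of (69, −19) keeps it a solution: m = -2784 + 41·69 = 45, n = 768 − 41·19 = -11.
Indeed 38·45 + 138·(-11) = 1710 − 1518 = 192.

m = 45, n = -11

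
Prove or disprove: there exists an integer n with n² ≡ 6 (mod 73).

n = 58 works: 58² = 3364, and 3364 − 6 = 3358 = 46·73.

n = 58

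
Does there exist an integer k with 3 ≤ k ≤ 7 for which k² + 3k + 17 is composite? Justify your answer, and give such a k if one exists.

k = 5

At k = 5: 5² + 3·5 + 17 = 57 = 3·19, which is composite.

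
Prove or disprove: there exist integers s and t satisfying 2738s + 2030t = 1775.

gcd(2738, 2030) = 2, so every integer of the form 2738s + 2030t is a multiple of 2.
But 1775 = 2·887 + 1, so 2 ∤ 1775.
So the equation is unsolvable over ℤ.

No, no such integers exist.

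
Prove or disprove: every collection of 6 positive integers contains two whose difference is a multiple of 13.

Try 6 consecutive integers, 44, 45, …, 49. Their remainders mod 13 are 5, 6, 7, 8, 9, 10 — pairwise different, as any 6 ≤ 13 consecutive integers have distinct residues.
Any two of them differ by at most 5 < 13 and by at least 1, so no difference is a multiple of 13.

No, the set {44, 45, 46, 47, 48, 49} is a counterexample.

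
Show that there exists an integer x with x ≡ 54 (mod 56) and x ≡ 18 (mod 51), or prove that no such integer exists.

gcd(56, 51) = 1, so the Chinese Remainder Theorem guarantees exactly one residue class mod 2856 satisfying both.
Write x = 54 + 56t and require 54 + 56t ≡ 18 (mod 51), i.e. 56t ≡ 15 (mod 51).
56 ≡ 5 (mod 51), so this reads 5t ≡ 15 (mod 51). Since 5·41 = 205 = 4·51 + 1, the inverse of 5 mod 51 is 41.
Therefore t ≡ 41·15 = 615 ≡ 3 (mod 51).
With t = 3: x = 54 + 56·3 = 222.
Indeed 222 ≡ 54 (mod 56) and 222 ≡ 18 (mod 51).

x = 222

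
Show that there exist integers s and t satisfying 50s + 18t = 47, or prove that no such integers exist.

No such integers exist.

Both 50 and 18 are divisible by gcd(50, 18) = 2, hence so is any combination 50s + 18t.
But 47 is not a multiple of 2 (it leaves remainder 1).
Hence no integers s, t satisfy the equation.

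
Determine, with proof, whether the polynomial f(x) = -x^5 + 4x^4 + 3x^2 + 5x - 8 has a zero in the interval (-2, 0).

Yes, f has a root in the interval.

f(-2) = 90 and f(0) = -8, which have opposite signs.
As a polynomial, f is continuous on every closed interval.
By the Intermediate Value Theorem f must vanish at some point of (-2, 0).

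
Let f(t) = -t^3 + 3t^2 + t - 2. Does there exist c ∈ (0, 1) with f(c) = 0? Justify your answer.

f(0) = -2 and f(1) = 1, which have opposite signs.
As a polynomial, f is continuous on every closed interval.
By the Intermediate Value Theorem f must vanish at some point of (0, 1).

Yes, such a c exists.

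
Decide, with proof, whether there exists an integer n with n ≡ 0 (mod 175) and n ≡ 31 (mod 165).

There is no such integer.

Reduce both congruences modulo 5, which divides 175 and 165: they say n ≡ 0 (mod 5) and n ≡ 31 (mod 5).
However 0 ≡ 0 and 31 ≡ 1 (mod 5), and 0 ≠ 1.
So no integer satisfies both congruences.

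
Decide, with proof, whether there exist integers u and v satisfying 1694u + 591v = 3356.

u = 556, v = -1588

Since gcd(1694, 591) = 1, every integer is an integer combination of 1694 and 591.
Euclidean algorithm: 1694 = 2·591 + 512, 591 = 1·512 + 79, 512 = 6·79 + 38, 79 = 2·38 + 3, 38 = 12·3 + 2, 3 = 1·2 + 1, 2 = 2·1 + 0.
Working back up the chain: 1 = 3 − 1·2 = 3 − (38 − 12·3) = −38 + 13·3 = −38 + 13·(79 − 2·38) = 13·79 − 27·38 = 13·79 − 27·(512 − 6·79) = −27·512 + 175·79 = −27·512 + 175·(591 − 1·512) = 175·591 − 202·512 = 175·591 − 202·(1694 − 2·591) = −202·1694 + 579·591. So 1694·(-202) + 591·579 = 1.
Scaling by 3356 gives the particular solution (u, v) = (-677912, 1943124).
Adding 1148·591 to u and subtracting 1148·1694 from v gives the tidier solution (556, -1588).
Indeed 1694·556 + 591·(-1588) = 941864 − 938508 = 3356.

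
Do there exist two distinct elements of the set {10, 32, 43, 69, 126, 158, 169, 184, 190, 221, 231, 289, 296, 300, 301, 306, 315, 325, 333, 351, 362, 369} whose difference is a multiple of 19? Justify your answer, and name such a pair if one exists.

Yes: 10 and 333.

Reduce each element mod 19: 10↦10, 32↦13, 43↦5, 69↦12, 126↦12, 158↦6, 169↦17, 184↦13, 190↦0, 221↦12, 231↦3, 289↦4, 296↦11, 300↦15, 301↦16, 306↦2, 315↦11, 325↦2, 333↦10, 351↦9, 362↦1, 369↦8. The residue 10 repeats (at 10 and 333), and 333 − 10 = 323 = 17·19.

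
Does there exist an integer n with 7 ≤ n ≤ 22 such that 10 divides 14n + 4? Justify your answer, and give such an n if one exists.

Try n = 9: 14·9 + 4 = 130 = 13·10, which is divisible by 10.

n = 9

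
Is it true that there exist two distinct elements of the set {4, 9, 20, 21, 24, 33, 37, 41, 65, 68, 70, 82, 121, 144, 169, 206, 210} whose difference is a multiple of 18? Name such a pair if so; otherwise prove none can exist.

Reduce each element modulo 18: 4↦4, 9↦9, 20↦2, 21↦3, 24↦6, 33↦15, 37↦1, 41↦5, 65↦11, 68↦14, 70↦16, 82↦10, 121↦13, 144↦0, 169↦7, 206↦8, 210↦12.
These 17 residues are pairwise different, hence no difference of two elements is divisible by 18.

No, no such pair exists.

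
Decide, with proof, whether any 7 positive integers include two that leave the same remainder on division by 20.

No, the set {89, 90, 91, 92, 93, 94, 95} is a counterexample.

Consider the 7 integers 89, 90, …, 95. They lie in distinct residue classes modulo 20, since 7 ≤ 20.
Hence this collection has no pair with equal remainders mod 20, disproving the claim.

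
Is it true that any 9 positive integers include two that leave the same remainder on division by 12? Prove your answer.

No; for instance {16, 17, 18, 19, 20, 21, 22, 23, 24} is a counterexample.

Consider the 9 integers 16, 17, …, 24. They lie in distinct residue classes modulo 12, since 9 ≤ 12.
So no two of them leave the same remainder on division by 12; the claim fails for this set.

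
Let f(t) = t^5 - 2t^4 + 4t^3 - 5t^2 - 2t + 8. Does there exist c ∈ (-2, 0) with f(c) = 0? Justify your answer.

Such a root exists.

f(-2) = -104 and f(0) = 8, which have opposite signs.
Since f is a polynomial it is continuous on [-2, 0].
By the Intermediate Value Theorem, f takes the value 0 somewhere in the open interval.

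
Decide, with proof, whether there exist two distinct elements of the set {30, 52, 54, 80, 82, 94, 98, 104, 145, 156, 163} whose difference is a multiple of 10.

30 mod 10 = 0 and 80 mod 10 = 0, so 80 − 30 = 50 = 5·10.

Yes: 30 and 80.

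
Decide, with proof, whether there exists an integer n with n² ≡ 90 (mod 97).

Apply Euler's criterion with the prime 97: 90 is a quadratic residue iff 90^48 ≡ 1 (mod 97), and a non-residue iff it is ≡ −1.
Squaring successively (mod 97): 90^2 = 8100 ≡ 49; 90^4 ≡ 49² = 2401 ≡ 73; 90^8 ≡ 73² = 5329 ≡ 91; 90^16 ≡ 91² = 8281 ≡ 36; 90^32 ≡ 36² = 1296 ≡ 35.
Since 48 = 32 + 16, 90^48 ≡ 35 · 36; multiplying out mod 97: 35·36 = 1260 ≡ 96. Thus 90^48 ≡ 96 ≡ −1 (mod 97).
The value −1 means 90 is a non-residue modulo 97, so n² ≡ 90 (mod 97) is impossible.

There is no such integer.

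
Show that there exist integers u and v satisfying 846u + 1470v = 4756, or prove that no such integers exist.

Both 846 and 1470 are divisible by gcd(846, 1470) = 6, hence so is any combination 846u + 1470v.
But 4756 is not a multiple of 6 (it leaves remainder 4).
Hence no integers u, v satisfy the equation.

There are no such integers.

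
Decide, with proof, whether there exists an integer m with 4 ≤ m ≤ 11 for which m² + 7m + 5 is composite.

m = 5

At m = 5: 5² + 7·5 + 5 = 65 = 5·13, which is composite.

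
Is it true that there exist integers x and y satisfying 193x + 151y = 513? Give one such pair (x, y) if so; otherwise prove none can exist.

Since gcd(193, 151) = 1, every integer is an integer combination of 193 and 151.
Dividing repeatedly: 193 = 1·151 + 42, 151 = 3·42 + 25, 42 = 1·25 + 17, 25 = 1·17 + 8, 17 = 2·8 + 1, 8 = 8·1 + 0.
Working back up the chain: 1 = 17 − 2·8 = 17 − 2·(25 − 1·17) = −2·25 + 3·17 = −2·25 + 3·(42 − 1·25) = 3·42 − 5·25 = 3·42 − 5·(151 − 3·42) = −5·151 + 18·42 = −5·151 + 18·(193 − 1·151) = 18·193 − 23·151. So 193·18 + 151·(-23) = 1.
Scaling by 513 gives the particular solution (x, y) = (9234, -11799).
The general solution is x = 9234 + 151k, y = -11799 − 193k; taking k = -61 gives the smaller pair x = 23, y = -26.
Check: 193·23 + 151·(-26) = 4439 − 3926 = 513. ✓

x = 23, y = -26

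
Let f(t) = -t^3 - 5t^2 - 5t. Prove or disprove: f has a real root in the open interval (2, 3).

f has no root in that interval.

f(2) = -38 and f(3) = -87, both negative, so a sign-change argument is unavailable; we show f keeps this sign on the whole interval.
Shift to the endpoint 2: with t = 2 + u (0 < u < 1), one computes f(2 + u) = -u^3 - 11u^2 - 37u - 38.
The nonzero coefficients here are all negative, so for u > 0 every term is negative (or zero), and the constant term -38 is strictly negative.
Therefore f(t) < 0 throughout (2, 3), and f has no zero there.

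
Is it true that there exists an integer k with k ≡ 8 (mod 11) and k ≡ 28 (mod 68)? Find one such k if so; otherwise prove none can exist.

gcd(11, 68) = 1, so the Chinese Remainder Theorem guarantees exactly one residue class mod 748 satisfying both.
Any solution of the first congruence is k = 8 + 11t; substituting into the second, 11t ≡ 28 − 8 ≡ 20 (mod 68).
Invert 11 mod 68 by the Euclidean algorithm: 68 = 6·11 + 2, 11 = 5·2 + 1, 2 = 2·1 + 0; back-substituting, 1 = 11 − 5·2 = 11 − 5·(68 − 6·11) = −5·68 + 31·11. Hence 11·31 ≡ 1, so 11⁻¹ ≡ 31 (mod 68).
Multiplying by 31: t ≡ 31·20 = 620 ≡ 8 (mod 68).
With t = 8: k = 8 + 11·8 = 96.
Verify: 96 = 8·11 + 8 and 96 = 1·68 + 28. ✓

k = 96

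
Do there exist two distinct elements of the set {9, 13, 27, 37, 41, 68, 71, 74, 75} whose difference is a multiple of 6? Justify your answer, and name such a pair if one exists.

9 mod 6 = 3 and 27 mod 6 = 3, so 27 − 9 = 18 = 3·6.

The pair (9, 27) works.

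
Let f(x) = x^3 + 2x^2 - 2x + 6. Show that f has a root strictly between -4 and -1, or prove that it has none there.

f(-4) = -18 and f(-1) = 9, which have opposite signs.
As a polynomial, f is continuous on every closed interval.
By the Intermediate Value Theorem f must vanish at some point of (-4, -1).

Such a root exists.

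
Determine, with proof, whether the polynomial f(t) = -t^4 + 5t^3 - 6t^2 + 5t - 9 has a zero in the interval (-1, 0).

The endpoint values f(-1) = -26 and f(0) = -9 are both negative. Claim: f(t) < 0 for every t in (-1, 0).
Shift to the endpoint 0: with t = −u (0 < u < 1), one computes f(−u) = -u^4 - 5u^3 - 6u^2 - 5u - 9.
The nonzero coefficients here are all negative, so for u > 0 every term is negative (or zero), and the constant term -9 is strictly negative.
So f is strictly negative on (-1, 0); no root exists in the interval.

No.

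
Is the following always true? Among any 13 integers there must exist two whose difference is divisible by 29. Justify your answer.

Take the 13 consecutive integers 43, 44, …, 55: their residues mod 29 are all distinct because 13 ≤ 29.
Any two of them differ by at most 12 < 29 and by at least 1, so no difference is a multiple of 29.

No; for instance {43, 44, 45, 46, 47, 48, 49, 50, 51, 52, 53, 54, 55} is a counterexample.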